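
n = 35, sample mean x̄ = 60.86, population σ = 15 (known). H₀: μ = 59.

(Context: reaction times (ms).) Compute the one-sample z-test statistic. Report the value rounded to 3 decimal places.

SE = σ/√n = 15/√35 = 2.5355
z = (x̄−μ₀)/SE = (60.86−59)/2.5355 = 0.7336

test statistic = 0.734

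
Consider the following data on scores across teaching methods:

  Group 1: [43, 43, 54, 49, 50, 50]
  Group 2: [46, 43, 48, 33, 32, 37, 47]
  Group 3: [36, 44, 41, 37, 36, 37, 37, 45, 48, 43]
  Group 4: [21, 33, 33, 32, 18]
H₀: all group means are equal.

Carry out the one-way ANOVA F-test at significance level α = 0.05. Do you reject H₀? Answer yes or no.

Group means [48.17, 40.86, 40.40, 27.40], grand mean 39.857
SSB = Σnᵢ(x̄ᵢ−x̄)² = 1200.138; SSW = ΣΣ(x−x̄ᵢ)² = 755.290
MSB = 1200.138/3 = 400.0460; MSW = 755.290/24 = 31.4704
F = MSB/MSW = 12.7118
df = (3, 24)
p-value (upper-tail) = 0.00004
At α=0.05: p < α → reject H₀

reject H₀: yes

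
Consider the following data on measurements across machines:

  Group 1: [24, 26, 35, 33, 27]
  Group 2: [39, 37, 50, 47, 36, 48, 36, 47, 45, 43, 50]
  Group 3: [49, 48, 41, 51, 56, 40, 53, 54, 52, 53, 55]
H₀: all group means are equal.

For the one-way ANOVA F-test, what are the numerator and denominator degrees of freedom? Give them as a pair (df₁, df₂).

degrees of freedom = [2, 24]

k = 3 groups, N = 27 total
df = (k−1, N−k) = (3−1, 27−3) = (2, 24)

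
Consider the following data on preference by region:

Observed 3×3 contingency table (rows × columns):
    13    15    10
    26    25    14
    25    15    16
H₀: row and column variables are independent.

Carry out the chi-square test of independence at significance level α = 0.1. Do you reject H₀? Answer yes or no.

reject H₀: no

Row totals [38, 65, 56], col totals [64, 55, 40], n=159
χ² = (13−15.30)²/15.30 + (15−13.14)²/13.14 + (10−9.56)²/9.56 + (26−26.16)²/26.16 + (25−22.48)²/22.48 + (14−16.35)²/16.35 + (25−22.54)²/22.54 + (15−19.37)²/19.37 + (16−14.09)²/14.09 = 2.7616
df = 4
p-value (upper-tail) = 0.59847
At α=0.1: p ≥ α → fail to reject H₀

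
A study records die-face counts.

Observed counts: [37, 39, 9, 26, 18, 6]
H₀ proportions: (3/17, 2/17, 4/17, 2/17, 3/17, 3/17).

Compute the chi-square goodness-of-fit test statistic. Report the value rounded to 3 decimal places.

test statistic = 78.455

n = 135; E_i = n·p_i = [23.82, 15.88, 31.76, 15.88, 23.82, 23.82]
χ² = (37−23.82)²/23.82 + (39−15.88)²/15.88 + (9−31.76)²/31.76 + (26−15.88)²/15.88 + (18−23.82)²/23.82 + (6−23.82)²/23.82 = 78.4549
df = 5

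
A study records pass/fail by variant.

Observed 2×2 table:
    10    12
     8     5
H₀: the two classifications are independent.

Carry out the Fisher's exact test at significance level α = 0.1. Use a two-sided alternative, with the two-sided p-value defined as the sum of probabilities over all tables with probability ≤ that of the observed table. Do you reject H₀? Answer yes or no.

reject H₀: no

Margins: r₁=22, r₂=13, c₁=18, c₂=17, n=35
p_obs = C(22,10)·C(13,8)/C(35,18); sum pmf over tables with pmf ≤ p_obs
p-value (two-sided) = 0.48868
At α=0.1: p ≥ α → fail to reject H₀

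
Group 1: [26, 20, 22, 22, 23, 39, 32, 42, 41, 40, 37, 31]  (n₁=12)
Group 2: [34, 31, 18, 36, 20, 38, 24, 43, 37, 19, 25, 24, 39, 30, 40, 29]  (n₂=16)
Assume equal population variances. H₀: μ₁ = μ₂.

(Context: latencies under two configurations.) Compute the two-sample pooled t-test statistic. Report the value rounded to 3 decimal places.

test statistic = 0.259

x̄₁=31.250, s₁=8.390, n₁=12
x̄₂=30.438, s₂=8.066, n₂=16
s_p² = [11·8.390² + 15·8.066²]/26 = 67.3149
SE = √(s_p²·(1/12+1/16)) = 3.1332
t = (31.250−30.438)/3.1332 = 0.2593
df = 26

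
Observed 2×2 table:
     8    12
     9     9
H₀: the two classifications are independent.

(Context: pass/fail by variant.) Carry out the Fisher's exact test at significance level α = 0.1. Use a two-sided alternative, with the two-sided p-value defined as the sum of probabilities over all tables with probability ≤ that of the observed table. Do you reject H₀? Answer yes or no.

Margins: r₁=20, r₂=18, c₁=17, c₂=21, n=38
p_obs = C(20,8)·C(18,9)/C(38,17); sum pmf over tables with pmf ≤ p_obs
p-value (two-sided) = 0.74464
At α=0.1: p ≥ α → fail to reject H₀

reject H₀: no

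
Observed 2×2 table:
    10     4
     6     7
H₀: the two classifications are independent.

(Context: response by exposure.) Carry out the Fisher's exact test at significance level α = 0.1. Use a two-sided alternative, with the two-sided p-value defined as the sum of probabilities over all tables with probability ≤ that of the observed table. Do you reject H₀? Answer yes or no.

Margins: r₁=14, r₂=13, c₁=16, c₂=11, n=27
p_obs = C(14,10)·C(13,6)/C(27,16); sum pmf over tables with pmf ≤ p_obs
p-value (two-sided) = 0.25186
At α=0.1: p ≥ α → fail to reject H₀

reject H₀: no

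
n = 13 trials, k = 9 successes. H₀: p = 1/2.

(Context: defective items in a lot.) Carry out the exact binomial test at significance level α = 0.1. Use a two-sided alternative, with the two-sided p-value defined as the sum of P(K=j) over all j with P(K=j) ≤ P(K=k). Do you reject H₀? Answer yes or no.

Exact binomial: n=13, k=9, p₀=1/2=0.5000
P(X=j) = C(n,j)·p₀^j·(1−p₀)^(n−j); p = Σ P(X=j) over j with P(X=j) ≤ P(X=9)
p-value (two-sided) = 0.26685
At α=0.1: p ≥ α → fail to reject H₀

reject H₀: no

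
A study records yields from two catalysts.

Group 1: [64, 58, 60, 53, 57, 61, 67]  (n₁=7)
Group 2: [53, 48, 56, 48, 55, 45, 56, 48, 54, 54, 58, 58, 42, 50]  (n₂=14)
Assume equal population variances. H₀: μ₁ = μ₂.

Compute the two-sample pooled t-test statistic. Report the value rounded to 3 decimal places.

x̄₁=60.000, s₁=4.619, n₁=7
x̄₂=51.786, s₂=4.980, n₂=14
s_p² = [6·4.619² + 13·4.980²]/19 = 23.7030
SE = √(s_p²·(1/7+1/14)) = 2.2537
t = (60.000−51.786)/2.2537 = 3.6448
df = 19

test statistic = 3.645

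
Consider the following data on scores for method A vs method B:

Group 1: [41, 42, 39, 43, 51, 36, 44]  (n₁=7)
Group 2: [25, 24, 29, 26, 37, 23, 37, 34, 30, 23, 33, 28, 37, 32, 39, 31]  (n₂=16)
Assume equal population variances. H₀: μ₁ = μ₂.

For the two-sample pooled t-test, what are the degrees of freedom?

df = n₁ + n₂ − 2 = 7 + 16 − 2 = 21

degrees of freedom = 21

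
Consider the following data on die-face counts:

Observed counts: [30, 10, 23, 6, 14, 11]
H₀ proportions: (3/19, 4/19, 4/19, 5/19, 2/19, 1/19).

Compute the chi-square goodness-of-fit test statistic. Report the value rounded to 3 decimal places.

n = 94; E_i = n·p_i = [14.84, 19.79, 19.79, 24.74, 9.89, 4.95]
χ² = (30−14.84)²/14.84 + (10−19.79)²/19.79 + (23−19.79)²/19.79 + (6−24.74)²/24.74 + (14−9.89)²/9.89 + (11−4.95)²/4.95 = 44.1441
df = 5

test statistic = 44.144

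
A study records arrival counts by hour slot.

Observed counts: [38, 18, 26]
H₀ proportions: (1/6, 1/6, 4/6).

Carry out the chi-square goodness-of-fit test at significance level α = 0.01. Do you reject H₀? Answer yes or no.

reject H₀: yes

n = 82; E_i = n·p_i = [13.67, 13.67, 54.67]
χ² = (38−13.67)²/13.67 + (18−13.67)²/13.67 + (26−54.67)²/54.67 = 59.7317
df = 2
p-value (upper-tail) = 0.00000
At α=0.01: p < α → reject H₀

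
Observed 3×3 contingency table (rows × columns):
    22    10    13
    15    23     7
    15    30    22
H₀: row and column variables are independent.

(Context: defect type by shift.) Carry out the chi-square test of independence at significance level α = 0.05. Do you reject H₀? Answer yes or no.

Row totals [45, 45, 67], col totals [52, 63, 42], n=157
χ² = (22−14.90)²/14.90 + (10−18.06)²/18.06 + (13−12.04)²/12.04 + (15−14.90)²/14.90 + (23−18.06)²/18.06 + (7−12.04)²/12.04 + (15−22.19)²/22.19 + (30−26.89)²/26.89 + (22−17.92)²/17.92 = 14.1304
df = 4
p-value (upper-tail) = 0.00689
At α=0.05: p < α → reject H₀

reject H₀: yes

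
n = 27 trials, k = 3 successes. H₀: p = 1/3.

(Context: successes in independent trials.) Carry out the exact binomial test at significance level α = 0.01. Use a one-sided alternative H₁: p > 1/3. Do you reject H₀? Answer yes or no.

reject H₀: no

Exact binomial: n=27, k=3, p₀=1/3=0.3333
P(X≥3) from Σ C(n,i)·p₀^i·(1−p₀)^(n−i)
p-value (one-sided, H₁ greater) = 0.99820
At α=0.01: p ≥ α → fail to reject H₀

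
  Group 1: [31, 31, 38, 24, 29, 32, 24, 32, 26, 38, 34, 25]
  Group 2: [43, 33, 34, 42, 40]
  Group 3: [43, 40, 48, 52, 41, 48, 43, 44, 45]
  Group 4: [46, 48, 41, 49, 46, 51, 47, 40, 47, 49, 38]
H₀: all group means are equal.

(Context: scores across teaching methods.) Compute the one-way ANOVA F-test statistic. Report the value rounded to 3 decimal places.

test statistic = 28.987

Group means [30.33, 38.40, 44.89, 45.64], grand mean 39.514
SSB = Σnᵢ(x̄ᵢ−x̄)² = 1689.942; SSW = ΣΣ(x−x̄ᵢ)² = 641.301
MSB = 1689.942/3 = 563.3141; MSW = 641.301/33 = 19.4334
F = MSB/MSW = 28.9870
df = (3, 33)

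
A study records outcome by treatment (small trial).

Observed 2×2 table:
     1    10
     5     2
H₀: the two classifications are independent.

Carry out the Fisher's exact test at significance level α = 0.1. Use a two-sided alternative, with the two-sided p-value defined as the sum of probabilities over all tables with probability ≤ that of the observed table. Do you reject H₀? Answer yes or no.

Margins: r₁=11, r₂=7, c₁=6, c₂=12, n=18
p_obs = C(11,1)·C(7,5)/C(18,6); sum pmf over tables with pmf ≤ p_obs
p-value (two-sided) = 0.01282
At α=0.1: p < α → reject H₀

reject H₀: yes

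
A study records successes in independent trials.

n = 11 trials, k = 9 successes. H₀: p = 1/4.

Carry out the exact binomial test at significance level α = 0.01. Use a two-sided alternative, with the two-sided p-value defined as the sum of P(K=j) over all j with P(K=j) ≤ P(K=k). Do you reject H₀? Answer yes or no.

Exact binomial: n=11, k=9, p₀=1/4=0.2500
P(X=j) = C(n,j)·p₀^j·(1−p₀)^(n−j); p = Σ P(X=j) over j with P(X=j) ≤ P(X=9)
p-value (two-sided) = 0.00013
At α=0.01: p < α → reject H₀

reject H₀: yes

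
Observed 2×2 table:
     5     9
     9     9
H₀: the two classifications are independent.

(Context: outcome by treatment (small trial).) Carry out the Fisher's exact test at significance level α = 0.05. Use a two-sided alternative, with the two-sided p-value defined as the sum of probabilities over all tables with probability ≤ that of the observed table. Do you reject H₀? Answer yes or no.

reject H₀: no

Margins: r₁=14, r₂=18, c₁=14, c₂=18, n=32
p_obs = C(14,5)·C(18,9)/C(32,14); sum pmf over tables with pmf ≤ p_obs
p-value (two-sided) = 0.48959
At α=0.05: p ≥ α → fail to reject H₀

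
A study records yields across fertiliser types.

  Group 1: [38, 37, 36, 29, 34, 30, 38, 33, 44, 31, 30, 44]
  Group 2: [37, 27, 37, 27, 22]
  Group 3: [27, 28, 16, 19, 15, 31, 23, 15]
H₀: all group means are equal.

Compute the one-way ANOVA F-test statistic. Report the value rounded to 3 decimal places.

test statistic = 12.884

Group means [35.33, 30.00, 21.75], grand mean 29.920
SSB = Σnᵢ(x̄ᵢ−x̄)² = 885.673; SSW = ΣΣ(x−x̄ᵢ)² = 756.167
MSB = 885.673/2 = 442.8367; MSW = 756.167/22 = 34.3712
F = MSB/MSW = 12.8839
df = (2, 22)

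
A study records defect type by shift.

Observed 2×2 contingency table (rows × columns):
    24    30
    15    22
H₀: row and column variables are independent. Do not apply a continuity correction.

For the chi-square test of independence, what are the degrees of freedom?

df = (r−1)(c−1) = (2−1)·(2−1) = 1

degrees of freedom = 1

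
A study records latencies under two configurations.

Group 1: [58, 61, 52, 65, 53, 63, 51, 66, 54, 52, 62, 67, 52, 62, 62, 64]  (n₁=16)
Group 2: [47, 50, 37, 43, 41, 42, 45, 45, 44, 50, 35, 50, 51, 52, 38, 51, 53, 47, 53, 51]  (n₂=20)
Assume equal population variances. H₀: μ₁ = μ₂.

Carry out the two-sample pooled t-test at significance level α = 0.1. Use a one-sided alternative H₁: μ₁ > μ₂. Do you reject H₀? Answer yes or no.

x̄₁=59.000, s₁=5.739, n₁=16
x̄₂=46.250, s₂=5.524, n₂=20
s_p² = [15·5.739² + 19·5.524²]/34 = 31.5809
SE = √(s_p²·(1/16+1/20)) = 1.8849
t = (59.000−46.250)/1.8849 = 6.7643
df = 34
p-value (one-sided, H₁ greater) = 0.00000
At α=0.1: p < α → reject H₀

reject H₀: yes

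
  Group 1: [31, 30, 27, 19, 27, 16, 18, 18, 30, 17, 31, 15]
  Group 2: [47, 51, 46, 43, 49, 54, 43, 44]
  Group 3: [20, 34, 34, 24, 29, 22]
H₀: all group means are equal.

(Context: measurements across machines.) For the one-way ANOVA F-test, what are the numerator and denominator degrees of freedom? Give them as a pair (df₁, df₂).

degrees of freedom = [2, 23]

k = 3 groups, N = 26 total
df = (k−1, N−k) = (3−1, 26−3) = (2, 23)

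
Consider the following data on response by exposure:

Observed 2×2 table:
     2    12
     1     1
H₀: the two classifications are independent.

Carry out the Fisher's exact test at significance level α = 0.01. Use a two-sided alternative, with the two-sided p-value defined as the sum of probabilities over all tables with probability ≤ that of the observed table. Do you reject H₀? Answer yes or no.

reject H₀: no

Margins: r₁=14, r₂=2, c₁=3, c₂=13, n=16
p_obs = C(14,2)·C(2,1)/C(16,3); sum pmf over tables with pmf ≤ p_obs
p-value (two-sided) = 0.35000
At α=0.01: p ≥ α → fail to reject H₀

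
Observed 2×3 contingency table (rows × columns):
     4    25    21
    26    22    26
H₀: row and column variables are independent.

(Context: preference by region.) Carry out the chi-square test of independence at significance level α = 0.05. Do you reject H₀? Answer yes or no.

Row totals [50, 74], col totals [30, 47, 47], n=124
χ² = (4−12.10)²/12.10 + (25−18.95)²/18.95 + (21−18.95)²/18.95 + (26−17.90)²/17.90 + (22−28.05)²/28.05 + (26−28.05)²/28.05 = 12.6868
df = 2
p-value (upper-tail) = 0.00176
At α=0.05: p < α → reject H₀

reject H₀: yes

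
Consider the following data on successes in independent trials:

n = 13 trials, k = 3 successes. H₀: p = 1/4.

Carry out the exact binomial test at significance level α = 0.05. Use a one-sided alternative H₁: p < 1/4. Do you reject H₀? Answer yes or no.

reject H₀: no

Exact binomial: n=13, k=3, p₀=1/4=0.2500
P(X≤3) from Σ C(n,i)·p₀^i·(1−p₀)^(n−i)
p-value (one-sided, H₁ less) = 0.58425
At α=0.05: p ≥ α → fail to reject H₀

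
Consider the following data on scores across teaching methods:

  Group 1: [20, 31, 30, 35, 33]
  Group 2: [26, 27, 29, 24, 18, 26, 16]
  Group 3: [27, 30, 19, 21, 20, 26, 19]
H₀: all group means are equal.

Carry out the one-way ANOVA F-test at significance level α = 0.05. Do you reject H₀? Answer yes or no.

reject H₀: no

Group means [29.80, 23.71, 23.14], grand mean 25.105
SSB = Σnᵢ(x̄ᵢ−x̄)² = 150.704; SSW = ΣΣ(x−x̄ᵢ)² = 395.086
MSB = 150.704/2 = 75.3519; MSW = 395.086/16 = 24.6929
F = MSB/MSW = 3.0516
df = (2, 16)
p-value (upper-tail) = 0.07539
At α=0.05: p ≥ α → fail to reject H₀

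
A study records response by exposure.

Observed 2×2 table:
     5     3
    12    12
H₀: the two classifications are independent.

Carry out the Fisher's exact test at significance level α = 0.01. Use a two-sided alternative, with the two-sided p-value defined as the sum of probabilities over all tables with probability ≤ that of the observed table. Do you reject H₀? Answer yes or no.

reject H₀: no

Margins: r₁=8, r₂=24, c₁=17, c₂=15, n=32
p_obs = C(8,5)·C(24,12)/C(32,17); sum pmf over tables with pmf ≤ p_obs
p-value (two-sided) = 0.69114
At α=0.01: p ≥ α → fail to reject H₀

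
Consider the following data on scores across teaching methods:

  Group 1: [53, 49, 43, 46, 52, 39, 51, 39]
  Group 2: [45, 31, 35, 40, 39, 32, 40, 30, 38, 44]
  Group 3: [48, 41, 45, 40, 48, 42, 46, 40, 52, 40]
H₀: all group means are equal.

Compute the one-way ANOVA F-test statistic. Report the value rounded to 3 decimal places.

Group means [46.50, 37.40, 44.20], grand mean 42.429
SSB = Σnᵢ(x̄ᵢ−x̄)² = 416.857; SSW = ΣΣ(x−x̄ᵢ)² = 634.000
MSB = 416.857/2 = 208.4286; MSW = 634.000/25 = 25.3600
F = MSB/MSW = 8.2188
df = (2, 25)

test statistic = 8.219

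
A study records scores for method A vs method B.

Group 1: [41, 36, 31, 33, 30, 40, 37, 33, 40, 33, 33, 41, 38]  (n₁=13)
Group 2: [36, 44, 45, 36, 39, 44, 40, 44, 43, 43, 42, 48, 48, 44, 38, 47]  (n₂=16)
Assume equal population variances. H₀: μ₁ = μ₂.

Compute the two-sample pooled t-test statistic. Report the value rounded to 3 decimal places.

x̄₁=35.846, s₁=3.913, n₁=13
x̄₂=42.562, s₂=3.829, n₂=16
s_p² = [12·3.913² + 15·3.829²]/27 = 14.9493
SE = √(s_p²·(1/13+1/16)) = 1.4437
t = (35.846−42.562)/1.4437 = -4.6522
df = 27

test statistic = -4.652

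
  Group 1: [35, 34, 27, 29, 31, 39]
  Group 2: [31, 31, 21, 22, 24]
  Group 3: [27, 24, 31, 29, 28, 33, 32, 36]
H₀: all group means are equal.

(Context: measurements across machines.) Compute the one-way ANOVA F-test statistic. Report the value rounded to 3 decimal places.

Group means [32.50, 25.80, 30.00], grand mean 29.684
SSB = Σnᵢ(x̄ᵢ−x̄)² = 123.805; SSW = ΣΣ(x−x̄ᵢ)² = 290.300
MSB = 123.805/2 = 61.9026; MSW = 290.300/16 = 18.1438
F = MSB/MSW = 3.4118
df = (2, 16)

test statistic = 3.412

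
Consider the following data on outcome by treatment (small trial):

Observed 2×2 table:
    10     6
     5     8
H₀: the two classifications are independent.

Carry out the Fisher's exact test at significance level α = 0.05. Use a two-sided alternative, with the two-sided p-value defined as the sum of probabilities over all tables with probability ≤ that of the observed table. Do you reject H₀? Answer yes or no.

reject H₀: no

Margins: r₁=16, r₂=13, c₁=15, c₂=14, n=29
p_obs = C(16,10)·C(13,5)/C(29,15); sum pmf over tables with pmf ≤ p_obs
p-value (two-sided) = 0.27230
At α=0.05: p ≥ α → fail to reject H₀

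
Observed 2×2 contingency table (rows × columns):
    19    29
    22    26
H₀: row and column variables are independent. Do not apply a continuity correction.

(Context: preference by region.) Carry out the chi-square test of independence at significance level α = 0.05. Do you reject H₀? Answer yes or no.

reject H₀: no

Row totals [48, 48], col totals [41, 55], n=96
χ² = (19−20.50)²/20.50 + (29−27.50)²/27.50 + (22−20.50)²/20.50 + (26−27.50)²/27.50 = 0.3831
df = 1
p-value (upper-tail) = 0.53592
At α=0.05: p ≥ α → fail to reject H₀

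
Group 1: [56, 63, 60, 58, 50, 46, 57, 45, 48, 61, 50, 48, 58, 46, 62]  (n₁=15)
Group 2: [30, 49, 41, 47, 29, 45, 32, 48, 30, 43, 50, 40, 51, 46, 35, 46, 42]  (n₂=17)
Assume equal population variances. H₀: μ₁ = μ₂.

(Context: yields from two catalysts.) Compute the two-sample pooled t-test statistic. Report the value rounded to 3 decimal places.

test statistic = 4.989

x̄₁=53.867, s₁=6.479, n₁=15
x̄₂=41.412, s₂=7.509, n₂=17
s_p² = [14·6.479² + 16·7.509²]/30 = 49.6617
SE = √(s_p²·(1/15+1/17)) = 2.4964
t = (53.867−41.412)/2.4964 = 4.9891
df = 30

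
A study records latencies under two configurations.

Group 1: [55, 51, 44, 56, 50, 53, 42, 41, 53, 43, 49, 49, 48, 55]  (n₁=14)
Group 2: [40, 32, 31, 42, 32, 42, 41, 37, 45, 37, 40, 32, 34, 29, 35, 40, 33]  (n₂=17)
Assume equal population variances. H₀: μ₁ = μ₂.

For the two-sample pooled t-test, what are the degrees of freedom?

df = n₁ + n₂ − 2 = 14 + 17 − 2 = 29

degrees of freedom = 29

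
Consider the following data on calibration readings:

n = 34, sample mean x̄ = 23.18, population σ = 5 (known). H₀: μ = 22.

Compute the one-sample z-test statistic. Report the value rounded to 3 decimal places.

SE = σ/√n = 5/√34 = 0.8575
z = (x̄−μ₀)/SE = (23.18−22)/0.8575 = 1.3761

test statistic = 1.376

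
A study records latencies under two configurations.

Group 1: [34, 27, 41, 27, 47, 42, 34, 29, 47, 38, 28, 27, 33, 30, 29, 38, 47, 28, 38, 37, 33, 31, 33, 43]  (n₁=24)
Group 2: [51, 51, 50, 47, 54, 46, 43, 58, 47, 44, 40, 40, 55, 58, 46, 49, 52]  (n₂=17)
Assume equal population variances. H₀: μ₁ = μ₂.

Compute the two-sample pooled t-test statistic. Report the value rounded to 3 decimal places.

test statistic = -6.997

x̄₁=35.042, s₁=6.689, n₁=24
x̄₂=48.882, s₂=5.533, n₂=17
s_p² = [23·6.689² + 16·5.533²]/39 = 38.9416
SE = √(s_p²·(1/24+1/17)) = 1.9782
t = (35.042−48.882)/1.9782 = -6.9966
df = 39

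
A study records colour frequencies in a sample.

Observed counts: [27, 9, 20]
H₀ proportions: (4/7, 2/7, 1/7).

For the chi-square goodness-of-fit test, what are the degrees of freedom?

degrees of freedom = 2

df = k − 1 = 3 − 1 = 2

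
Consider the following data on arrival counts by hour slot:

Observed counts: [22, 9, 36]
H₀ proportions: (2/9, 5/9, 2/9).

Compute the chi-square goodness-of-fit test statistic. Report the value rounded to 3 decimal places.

test statistic = 54.728

n = 67; E_i = n·p_i = [14.89, 37.22, 14.89]
χ² = (22−14.89)²/14.89 + (9−37.22)²/37.22 + (36−14.89)²/14.89 = 54.7284
df = 2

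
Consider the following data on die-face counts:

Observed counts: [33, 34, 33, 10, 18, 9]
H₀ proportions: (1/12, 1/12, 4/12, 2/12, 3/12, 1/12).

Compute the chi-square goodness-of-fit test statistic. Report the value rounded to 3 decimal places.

n = 137; E_i = n·p_i = [11.42, 11.42, 45.67, 22.83, 34.25, 11.42]
χ² = (33−11.42)²/11.42 + (34−11.42)²/11.42 + (33−45.67)²/45.67 + (10−22.83)²/22.83 + (18−34.25)²/34.25 + (9−11.42)²/11.42 = 104.4234
df = 5

test statistic = 104.423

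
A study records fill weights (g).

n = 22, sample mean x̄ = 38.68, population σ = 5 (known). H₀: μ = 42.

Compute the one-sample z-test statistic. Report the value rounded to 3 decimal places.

SE = σ/√n = 5/√22 = 1.0660
z = (x̄−μ₀)/SE = (38.68−42)/1.0660 = -3.1144

test statistic = -3.114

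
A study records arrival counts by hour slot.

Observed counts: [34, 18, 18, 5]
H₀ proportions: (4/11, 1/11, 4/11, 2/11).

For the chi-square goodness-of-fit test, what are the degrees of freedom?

df = k − 1 = 4 − 1 = 3

degrees of freedom = 3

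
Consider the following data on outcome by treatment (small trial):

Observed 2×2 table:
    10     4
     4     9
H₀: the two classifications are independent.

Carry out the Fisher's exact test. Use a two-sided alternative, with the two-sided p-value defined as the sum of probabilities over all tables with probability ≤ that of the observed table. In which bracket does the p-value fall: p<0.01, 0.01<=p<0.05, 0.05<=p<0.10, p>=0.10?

p-value bracket: 0.05<=p<0.10

Margins: r₁=14, r₂=13, c₁=14, c₂=13, n=27
p_obs = C(14,10)·C(13,4)/C(27,14); sum pmf over tables with pmf ≤ p_obs
p-value (two-sided) = 0.05698
→ bracket: 0.05<=p<0.10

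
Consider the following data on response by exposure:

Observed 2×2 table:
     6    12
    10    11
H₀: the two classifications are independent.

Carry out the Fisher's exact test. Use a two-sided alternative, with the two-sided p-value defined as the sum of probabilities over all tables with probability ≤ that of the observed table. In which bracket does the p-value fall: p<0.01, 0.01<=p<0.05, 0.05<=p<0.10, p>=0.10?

Margins: r₁=18, r₂=21, c₁=16, c₂=23, n=39
p_obs = C(18,6)·C(21,10)/C(39,16); sum pmf over tables with pmf ≤ p_obs
p-value (two-sided) = 0.51584
→ bracket: p>=0.10

p-value bracket: p>=0.10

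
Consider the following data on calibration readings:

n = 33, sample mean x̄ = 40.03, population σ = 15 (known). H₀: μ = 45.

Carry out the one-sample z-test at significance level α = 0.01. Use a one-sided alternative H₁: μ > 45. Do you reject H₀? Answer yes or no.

reject H₀: no

SE = σ/√n = 15/√33 = 2.6112
z = (x̄−μ₀)/SE = (40.03−45)/2.6112 = -1.9034
p-value (one-sided, H₁ greater) = 0.97150
At α=0.01: p ≥ α → fail to reject H₀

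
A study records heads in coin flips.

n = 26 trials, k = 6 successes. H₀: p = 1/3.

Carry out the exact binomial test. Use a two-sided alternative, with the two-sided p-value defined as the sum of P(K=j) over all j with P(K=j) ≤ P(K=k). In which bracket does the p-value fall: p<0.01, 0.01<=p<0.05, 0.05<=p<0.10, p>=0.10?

p-value bracket: p>=0.10

Exact binomial: n=26, k=6, p₀=1/3=0.3333
P(X=j) = C(n,j)·p₀^j·(1−p₀)^(n−j); p = Σ P(X=j) over j with P(X=j) ≤ P(X=6)
p-value (two-sided) = 0.30553
→ bracket: p>=0.10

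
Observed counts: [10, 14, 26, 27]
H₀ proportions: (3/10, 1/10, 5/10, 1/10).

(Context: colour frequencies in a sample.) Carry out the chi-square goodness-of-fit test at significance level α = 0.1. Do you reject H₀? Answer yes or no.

reject H₀: yes

n = 77; E_i = n·p_i = [23.10, 7.70, 38.50, 7.70]
χ² = (10−23.10)²/23.10 + (14−7.70)²/7.70 + (26−38.50)²/38.50 + (27−7.70)²/7.70 = 65.0173
df = 3
p-value (upper-tail) = 0.00000
At α=0.1: p < α → reject H₀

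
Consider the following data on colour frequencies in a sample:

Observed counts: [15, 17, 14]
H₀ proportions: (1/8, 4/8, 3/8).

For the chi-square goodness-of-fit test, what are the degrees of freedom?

degrees of freedom = 2

df = k − 1 = 3 − 1 = 2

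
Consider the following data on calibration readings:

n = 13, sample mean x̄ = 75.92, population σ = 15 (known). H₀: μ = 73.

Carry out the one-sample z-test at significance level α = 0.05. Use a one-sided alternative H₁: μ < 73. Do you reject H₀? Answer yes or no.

SE = σ/√n = 15/√13 = 4.1603
z = (x̄−μ₀)/SE = (75.92−73)/4.1603 = 0.7019
p-value (one-sided, H₁ less) = 0.75862
At α=0.05: p ≥ α → fail to reject H₀

reject H₀: no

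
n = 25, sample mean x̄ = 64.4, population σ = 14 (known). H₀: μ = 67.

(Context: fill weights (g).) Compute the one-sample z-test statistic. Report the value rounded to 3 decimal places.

SE = σ/√n = 14/√25 = 2.8000
z = (x̄−μ₀)/SE = (64.4−67)/2.8000 = -0.9286

test statistic = -0.929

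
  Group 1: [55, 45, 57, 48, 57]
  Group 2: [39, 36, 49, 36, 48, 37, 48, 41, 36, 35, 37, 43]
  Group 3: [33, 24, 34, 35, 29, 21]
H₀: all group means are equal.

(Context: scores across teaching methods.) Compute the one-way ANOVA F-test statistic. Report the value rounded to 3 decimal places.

test statistic = 24.323

Group means [52.40, 40.42, 29.33], grand mean 40.130
SSB = Σnᵢ(x̄ᵢ−x̄)² = 1453.159; SSW = ΣΣ(x−x̄ᵢ)² = 597.450
MSB = 1453.159/2 = 726.5793; MSW = 597.450/20 = 29.8725
F = MSB/MSW = 24.3227
df = (2, 20)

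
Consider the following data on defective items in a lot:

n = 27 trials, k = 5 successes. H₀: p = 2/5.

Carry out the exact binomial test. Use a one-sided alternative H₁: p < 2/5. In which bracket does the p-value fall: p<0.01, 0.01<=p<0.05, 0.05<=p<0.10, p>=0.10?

Exact binomial: n=27, k=5, p₀=2/5=0.4000
P(X≤5) from Σ C(n,i)·p₀^i·(1−p₀)^(n−i)
p-value (one-sided, H₁ less) = 0.01550
→ bracket: 0.01<=p<0.05

p-value bracket: 0.01<=p<0.05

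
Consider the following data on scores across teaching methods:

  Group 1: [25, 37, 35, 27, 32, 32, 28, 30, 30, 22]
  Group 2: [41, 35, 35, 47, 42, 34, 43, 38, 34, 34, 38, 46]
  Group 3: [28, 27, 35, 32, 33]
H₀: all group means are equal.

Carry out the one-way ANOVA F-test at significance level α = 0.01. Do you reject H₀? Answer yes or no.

Group means [29.80, 38.92, 31.00], grand mean 34.074
SSB = Σnᵢ(x̄ᵢ−x̄)² = 511.335; SSW = ΣΣ(x−x̄ᵢ)² = 480.517
MSB = 511.335/2 = 255.6676; MSW = 480.517/24 = 20.0215
F = MSB/MSW = 12.7696
df = (2, 24)
p-value (upper-tail) = 0.00017
At α=0.01: p < α → reject H₀

reject H₀: yes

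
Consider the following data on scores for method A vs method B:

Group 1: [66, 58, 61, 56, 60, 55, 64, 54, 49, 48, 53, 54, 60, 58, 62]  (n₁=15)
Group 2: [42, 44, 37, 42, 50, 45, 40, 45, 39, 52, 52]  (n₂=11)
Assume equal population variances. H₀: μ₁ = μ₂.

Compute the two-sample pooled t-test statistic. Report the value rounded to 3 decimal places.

x̄₁=57.200, s₁=5.171, n₁=15
x̄₂=44.364, s₂=5.124, n₂=11
s_p² = [14·5.171² + 10·5.124²]/24 = 26.5394
SE = √(s_p²·(1/15+1/11)) = 2.0450
t = (57.200−44.364)/2.0450 = 6.2770
df = 24

test statistic = 6.277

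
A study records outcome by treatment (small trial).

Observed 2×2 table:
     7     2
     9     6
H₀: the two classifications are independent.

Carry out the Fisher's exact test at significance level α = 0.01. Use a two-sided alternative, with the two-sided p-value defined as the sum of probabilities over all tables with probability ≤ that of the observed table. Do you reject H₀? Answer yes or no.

reject H₀: no

Margins: r₁=9, r₂=15, c₁=16, c₂=8, n=24
p_obs = C(9,7)·C(15,9)/C(24,16); sum pmf over tables with pmf ≤ p_obs
p-value (two-sided) = 0.65702
At α=0.01: p ≥ α → fail to reject H₀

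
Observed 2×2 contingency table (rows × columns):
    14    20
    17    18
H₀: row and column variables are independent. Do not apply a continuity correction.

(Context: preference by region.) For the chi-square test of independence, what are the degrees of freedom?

df = (r−1)(c−1) = (2−1)·(2−1) = 1

degrees of freedom = 1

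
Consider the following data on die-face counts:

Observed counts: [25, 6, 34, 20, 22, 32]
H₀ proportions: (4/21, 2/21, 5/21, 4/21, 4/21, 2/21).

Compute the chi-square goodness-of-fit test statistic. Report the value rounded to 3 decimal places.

n = 139; E_i = n·p_i = [26.48, 13.24, 33.10, 26.48, 26.48, 13.24]
χ² = (25−26.48)²/26.48 + (6−13.24)²/13.24 + (34−33.10)²/33.10 + (20−26.48)²/26.48 + (22−26.48)²/26.48 + (32−13.24)²/13.24 = 32.9960
df = 5

test statistic = 32.996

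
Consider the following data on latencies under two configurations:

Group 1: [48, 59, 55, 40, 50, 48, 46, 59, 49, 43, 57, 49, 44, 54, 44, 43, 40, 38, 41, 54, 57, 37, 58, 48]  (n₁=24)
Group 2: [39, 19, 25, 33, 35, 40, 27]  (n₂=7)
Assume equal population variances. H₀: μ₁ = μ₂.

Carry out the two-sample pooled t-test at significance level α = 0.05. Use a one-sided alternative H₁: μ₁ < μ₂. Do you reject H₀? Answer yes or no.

x̄₁=48.375, s₁=6.952, n₁=24
x̄₂=31.143, s₂=7.755, n₂=7
s_p² = [23·6.952² + 6·7.755²]/29 = 50.7752
SE = √(s_p²·(1/24+1/7)) = 3.0609
t = (48.375−31.143)/3.0609 = 5.6297
df = 29
p-value (one-sided, H₁ less) = 1.00000
At α=0.05: p ≥ α → fail to reject H₀

reject H₀: no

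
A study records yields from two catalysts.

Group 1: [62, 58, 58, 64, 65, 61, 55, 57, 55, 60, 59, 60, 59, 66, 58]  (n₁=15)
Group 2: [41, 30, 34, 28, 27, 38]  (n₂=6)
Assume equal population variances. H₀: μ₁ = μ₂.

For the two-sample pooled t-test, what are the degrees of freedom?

degrees of freedom = 19

df = n₁ + n₂ − 2 = 15 + 6 − 2 = 19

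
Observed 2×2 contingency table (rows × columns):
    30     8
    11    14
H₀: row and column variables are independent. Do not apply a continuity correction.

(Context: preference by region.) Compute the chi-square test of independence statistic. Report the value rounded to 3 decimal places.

Row totals [38, 25], col totals [41, 22], n=63
χ² = (30−24.73)²/24.73 + (8−13.27)²/13.27 + (11−16.27)²/16.27 + (14−8.73)²/8.73 = 8.1038
df = 1

test statistic = 8.104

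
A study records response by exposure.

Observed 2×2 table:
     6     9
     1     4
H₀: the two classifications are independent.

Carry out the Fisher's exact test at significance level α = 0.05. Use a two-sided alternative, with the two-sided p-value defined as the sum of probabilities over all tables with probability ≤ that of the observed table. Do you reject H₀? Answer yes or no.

Margins: r₁=15, r₂=5, c₁=7, c₂=13, n=20
p_obs = C(15,6)·C(5,1)/C(20,7); sum pmf over tables with pmf ≤ p_obs
p-value (two-sided) = 0.61262
At α=0.05: p ≥ α → fail to reject H₀

reject H₀: no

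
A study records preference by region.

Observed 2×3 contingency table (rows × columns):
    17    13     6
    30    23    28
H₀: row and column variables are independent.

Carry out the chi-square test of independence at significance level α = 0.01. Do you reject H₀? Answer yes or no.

Row totals [36, 81], col totals [47, 36, 34], n=117
χ² = (17−14.46)²/14.46 + (13−11.08)²/11.08 + (6−10.46)²/10.46 + (30−32.54)²/32.54 + (23−24.92)²/24.92 + (28−23.54)²/23.54 = 3.8742
df = 2
p-value (upper-tail) = 0.14412
At α=0.01: p ≥ α → fail to reject H₀

reject H₀: no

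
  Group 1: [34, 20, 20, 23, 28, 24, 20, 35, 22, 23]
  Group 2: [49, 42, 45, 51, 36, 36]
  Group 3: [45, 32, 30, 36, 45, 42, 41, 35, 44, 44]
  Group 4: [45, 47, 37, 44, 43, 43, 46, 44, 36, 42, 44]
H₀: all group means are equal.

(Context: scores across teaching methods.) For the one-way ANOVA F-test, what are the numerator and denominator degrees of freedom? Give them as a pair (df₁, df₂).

degrees of freedom = [3, 33]

k = 4 groups, N = 37 total
df = (k−1, N−k) = (4−1, 37−4) = (3, 33)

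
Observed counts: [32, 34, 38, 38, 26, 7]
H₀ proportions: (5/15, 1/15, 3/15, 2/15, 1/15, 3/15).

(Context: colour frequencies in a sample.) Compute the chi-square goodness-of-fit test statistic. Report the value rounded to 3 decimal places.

n = 175; E_i = n·p_i = [58.33, 11.67, 35.00, 23.33, 11.67, 35.00]
χ² = (32−58.33)²/58.33 + (34−11.67)²/11.67 + (38−35.00)²/35.00 + (38−23.33)²/23.33 + (26−11.67)²/11.67 + (7−35.00)²/35.00 = 104.1257
df = 5

test statistic = 104.126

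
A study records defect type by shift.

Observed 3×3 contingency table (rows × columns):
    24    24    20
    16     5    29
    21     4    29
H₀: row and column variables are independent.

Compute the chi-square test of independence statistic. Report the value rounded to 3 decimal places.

test statistic = 22.053

Row totals [68, 50, 54], col totals [61, 33, 78], n=172
χ² = (24−24.12)²/24.12 + (24−13.05)²/13.05 + (20−30.84)²/30.84 + (16−17.73)²/17.73 + (5−9.59)²/9.59 + (29−22.67)²/22.67 + (21−19.15)²/19.15 + (4−10.36)²/10.36 + (29−24.49)²/24.49 = 22.0529
df = 4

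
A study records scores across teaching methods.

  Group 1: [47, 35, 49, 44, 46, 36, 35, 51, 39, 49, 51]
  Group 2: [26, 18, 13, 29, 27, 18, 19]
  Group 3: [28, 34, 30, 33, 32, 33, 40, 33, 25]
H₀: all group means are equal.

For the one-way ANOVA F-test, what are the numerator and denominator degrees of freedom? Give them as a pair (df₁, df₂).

degrees of freedom = [2, 24]

k = 3 groups, N = 27 total
df = (k−1, N−k) = (3−1, 27−3) = (2, 24)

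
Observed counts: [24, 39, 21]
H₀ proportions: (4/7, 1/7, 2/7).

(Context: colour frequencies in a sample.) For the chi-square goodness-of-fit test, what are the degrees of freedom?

degrees of freedom = 2

df = k − 1 = 3 − 1 = 2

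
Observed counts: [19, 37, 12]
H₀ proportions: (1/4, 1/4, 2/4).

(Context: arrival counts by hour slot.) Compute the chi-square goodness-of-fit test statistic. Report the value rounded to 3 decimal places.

test statistic = 38.000

n = 68; E_i = n·p_i = [17.00, 17.00, 34.00]
χ² = (19−17.00)²/17.00 + (37−17.00)²/17.00 + (12−34.00)²/34.00 = 38.0000
df = 2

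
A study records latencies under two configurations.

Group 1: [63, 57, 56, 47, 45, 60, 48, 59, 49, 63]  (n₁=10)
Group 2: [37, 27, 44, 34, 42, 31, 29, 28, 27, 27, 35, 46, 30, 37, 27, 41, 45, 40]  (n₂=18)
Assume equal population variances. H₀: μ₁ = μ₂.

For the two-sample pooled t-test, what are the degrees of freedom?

df = n₁ + n₂ − 2 = 10 + 18 − 2 = 26

degrees of freedom = 26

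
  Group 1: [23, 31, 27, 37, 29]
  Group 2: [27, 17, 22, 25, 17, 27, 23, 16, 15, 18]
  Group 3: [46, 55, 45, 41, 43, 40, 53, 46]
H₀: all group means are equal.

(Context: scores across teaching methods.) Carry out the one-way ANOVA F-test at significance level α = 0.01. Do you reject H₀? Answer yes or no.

Group means [29.40, 20.70, 46.12], grand mean 31.435
SSB = Σnᵢ(x̄ᵢ−x̄)² = 2899.477; SSW = ΣΣ(x−x̄ᵢ)² = 502.175
MSB = 2899.477/2 = 1449.7386; MSW = 502.175/20 = 25.1088
F = MSB/MSW = 57.7384
df = (2, 20)
p-value (upper-tail) = 0.00000
At α=0.01: p < α → reject H₀

reject H₀: yes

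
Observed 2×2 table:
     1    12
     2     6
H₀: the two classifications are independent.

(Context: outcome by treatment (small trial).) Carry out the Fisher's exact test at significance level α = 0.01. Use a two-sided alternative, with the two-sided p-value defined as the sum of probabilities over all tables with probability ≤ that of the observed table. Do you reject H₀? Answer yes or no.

reject H₀: no

Margins: r₁=13, r₂=8, c₁=3, c₂=18, n=21
p_obs = C(13,1)·C(8,2)/C(21,3); sum pmf over tables with pmf ≤ p_obs
p-value (two-sided) = 0.53083
At α=0.01: p ≥ α → fail to reject H₀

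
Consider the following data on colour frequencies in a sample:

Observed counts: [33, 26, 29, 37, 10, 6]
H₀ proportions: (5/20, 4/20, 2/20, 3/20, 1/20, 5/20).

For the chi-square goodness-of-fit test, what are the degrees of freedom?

degrees of freedom = 5

df = k − 1 = 6 − 1 = 5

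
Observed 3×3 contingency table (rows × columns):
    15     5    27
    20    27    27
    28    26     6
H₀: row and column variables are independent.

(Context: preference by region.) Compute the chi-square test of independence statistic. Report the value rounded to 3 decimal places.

Row totals [47, 74, 60], col totals [63, 58, 60], n=181
χ² = (15−16.36)²/16.36 + (5−15.06)²/15.06 + (27−15.58)²/15.58 + (20−25.76)²/25.76 + (27−23.71)²/23.71 + (27−24.53)²/24.53 + (28−20.88)²/20.88 + (26−19.23)²/19.23 + (6−19.89)²/19.89 = 31.7057
df = 4

test statistic = 31.706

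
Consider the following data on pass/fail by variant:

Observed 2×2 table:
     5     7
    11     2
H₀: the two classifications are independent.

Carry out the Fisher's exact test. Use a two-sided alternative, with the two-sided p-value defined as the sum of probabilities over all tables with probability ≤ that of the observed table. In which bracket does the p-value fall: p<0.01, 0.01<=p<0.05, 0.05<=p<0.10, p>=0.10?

p-value bracket: 0.01<=p<0.05

Margins: r₁=12, r₂=13, c₁=16, c₂=9, n=25
p_obs = C(12,5)·C(13,11)/C(25,16); sum pmf over tables with pmf ≤ p_obs
p-value (two-sided) = 0.04141
→ bracket: 0.01<=p<0.05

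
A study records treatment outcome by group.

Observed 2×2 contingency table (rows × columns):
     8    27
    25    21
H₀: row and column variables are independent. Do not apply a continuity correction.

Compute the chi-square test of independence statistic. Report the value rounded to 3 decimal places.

Row totals [35, 46], col totals [33, 48], n=81
χ² = (8−14.26)²/14.26 + (27−20.74)²/20.74 + (25−18.74)²/18.74 + (21−27.26)²/27.26 = 8.1643
df = 1

test statistic = 8.164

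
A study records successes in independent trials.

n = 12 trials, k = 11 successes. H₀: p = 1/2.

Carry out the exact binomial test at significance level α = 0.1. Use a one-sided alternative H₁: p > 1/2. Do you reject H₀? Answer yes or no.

Exact binomial: n=12, k=11, p₀=1/2=0.5000
P(X≥11) from Σ C(n,i)·p₀^i·(1−p₀)^(n−i)
p-value (one-sided, H₁ greater) = 0.00317
At α=0.1: p < α → reject H₀

reject H₀: yes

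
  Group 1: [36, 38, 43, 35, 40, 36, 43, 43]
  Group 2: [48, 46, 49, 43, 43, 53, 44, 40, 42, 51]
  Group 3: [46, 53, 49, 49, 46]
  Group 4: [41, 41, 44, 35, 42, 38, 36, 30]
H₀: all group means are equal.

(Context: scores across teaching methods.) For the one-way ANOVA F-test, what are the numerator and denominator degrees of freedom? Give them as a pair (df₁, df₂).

k = 4 groups, N = 31 total
df = (k−1, N−k) = (4−1, 31−4) = (3, 27)

degrees of freedom = [3, 27]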